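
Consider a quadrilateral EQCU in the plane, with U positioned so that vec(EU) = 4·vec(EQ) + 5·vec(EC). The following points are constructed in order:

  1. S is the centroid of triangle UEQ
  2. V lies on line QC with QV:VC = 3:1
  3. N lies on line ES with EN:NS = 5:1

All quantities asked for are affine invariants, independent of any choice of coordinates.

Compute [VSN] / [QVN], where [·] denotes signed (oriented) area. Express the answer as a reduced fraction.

Assign E = (0, 0), Q = (1, 0), C = (0, 1), U = (4, 5) — the answer is frame-independent, so this choice is without loss of generality.
1. S is the centroid of triangle UEQ ⇒ S = (5/3, 5/3)
2. V lies on line QC with QV:VC = 3:1 ⇒ V = (1/4, 3/4)
3. N lies on line ES with EN:NS = 5:1 ⇒ N = (25/18, 25/18)
2·[VSN] = -5/36, 2·[QVN] = -4/3
[VSN]:[QVN] = -5/36:-4/3 = 5/48

[VSN]:[QVN] = 5/48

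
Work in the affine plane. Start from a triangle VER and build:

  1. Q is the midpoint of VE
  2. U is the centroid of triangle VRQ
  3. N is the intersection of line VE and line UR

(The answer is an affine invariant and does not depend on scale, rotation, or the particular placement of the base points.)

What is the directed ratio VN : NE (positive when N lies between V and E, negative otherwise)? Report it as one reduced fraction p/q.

Assign V = (0, 0), E = (1, 0), R = (0, 1) — the answer is frame-independent, so this choice is without loss of generality.
1. Q is the midpoint of VE ⇒ Q = (1/2, 0)
2. U is the centroid of triangle VRQ ⇒ U = (1/6, 1/3)
3. N is the intersection of line VE and line UR ⇒ N = (1/4, 0)
N = V + t·(E−V) with t = 1/4, so VN:NE = t:(1−t) = 1/4:3/4

VN:NE = 1/3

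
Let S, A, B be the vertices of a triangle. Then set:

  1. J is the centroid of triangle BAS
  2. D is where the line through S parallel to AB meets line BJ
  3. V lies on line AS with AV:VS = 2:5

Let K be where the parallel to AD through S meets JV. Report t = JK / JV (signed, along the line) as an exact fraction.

Work in coordinates with S = (0, 0), A = (1, 0), B = (0, 1).
1. J is the centroid of triangle BAS ⇒ J = (1/3, 1/3)
2. D is where the line through S parallel to AB meets line BJ ⇒ D = (1, -1)
3. V lies on line AS with AV:VS = 2:5 ⇒ V = (5/7, 0)
through S parallel to AD: direction (0, -1); meets JV at K = (0, 5/8)
K = J + t·(V−J) with t = -7/8

t = -7/8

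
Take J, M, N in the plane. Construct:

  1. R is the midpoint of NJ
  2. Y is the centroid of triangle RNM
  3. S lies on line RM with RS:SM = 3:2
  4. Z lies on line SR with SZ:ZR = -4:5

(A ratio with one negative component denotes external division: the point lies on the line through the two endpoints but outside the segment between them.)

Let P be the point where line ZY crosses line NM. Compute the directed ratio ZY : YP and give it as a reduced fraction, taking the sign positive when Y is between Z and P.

ZY:YP = -7

Choose coordinates J = (0, 0), M = (1, 0), N = (0, 1).
1. R is the midpoint of NJ ⇒ R = (0, 1/2)
2. Y is the centroid of triangle RNM ⇒ Y = (1/3, 1/2)
3. S lies on line RM with RS:SM = 3:2 ⇒ S = (3/5, 1/5)
4. Z lies on line SR with SZ:ZR = -4:5 ⇒ Z = (3, -1)
line ZY meets NM at P = (5/7, 2/7)
Y = Z + t·(P−Z) with t = 7/6, so ZY:YP = 7/6:-1/6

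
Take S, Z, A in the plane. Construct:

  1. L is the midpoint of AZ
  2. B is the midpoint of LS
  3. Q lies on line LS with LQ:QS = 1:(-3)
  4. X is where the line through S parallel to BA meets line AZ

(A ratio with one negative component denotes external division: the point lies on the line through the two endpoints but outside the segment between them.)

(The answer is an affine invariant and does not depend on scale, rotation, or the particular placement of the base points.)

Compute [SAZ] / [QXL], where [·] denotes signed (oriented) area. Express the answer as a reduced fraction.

[SAZ]:[QXL] = -2

Work in coordinates with S = (0, 0), Z = (1, 0), A = (0, 1).
1. L is the midpoint of AZ ⇒ L = (1/2, 1/2)
2. B is the midpoint of LS ⇒ B = (1/4, 1/4)
3. Q lies on line LS with LQ:QS = 1:(-3) ⇒ Q = (3/4, 3/4)
4. X is where the line through S parallel to BA meets line AZ ⇒ X = (-1/2, 3/2)
2·[SAZ] = -1, 2·[QXL] = 1/2
[SAZ]:[QXL] = -1:1/2 = -2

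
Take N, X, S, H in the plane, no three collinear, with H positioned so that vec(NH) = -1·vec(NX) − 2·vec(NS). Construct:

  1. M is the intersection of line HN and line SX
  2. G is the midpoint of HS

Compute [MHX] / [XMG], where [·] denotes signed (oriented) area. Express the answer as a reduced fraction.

Assign N = (0, 0), X = (1, 0), S = (0, 1), H = (-1, -2) — the answer is frame-independent, so this choice is without loss of generality.
1. M is the intersection of line HN and line SX ⇒ M = (1/3, 2/3)
2. G is the midpoint of HS ⇒ G = (-1/2, -1/2)
2·[MHX] = 8/3, 2·[XMG] = 4/3
[MHX]:[XMG] = 8/3:4/3 = 2

[MHX]:[XMG] = 2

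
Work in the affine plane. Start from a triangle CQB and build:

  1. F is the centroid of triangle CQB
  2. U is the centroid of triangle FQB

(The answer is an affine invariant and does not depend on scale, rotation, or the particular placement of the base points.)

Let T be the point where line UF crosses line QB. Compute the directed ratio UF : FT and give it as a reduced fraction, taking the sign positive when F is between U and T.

UF:FT = -2/3

Work in coordinates with C = (0, 0), Q = (1, 0), B = (0, 1).
1. F is the centroid of triangle CQB ⇒ F = (1/3, 1/3)
2. U is the centroid of triangle FQB ⇒ U = (4/9, 4/9)
line UF meets QB at T = (1/2, 1/2)
F = U + t·(T−U) with t = -2, so UF:FT = -2:3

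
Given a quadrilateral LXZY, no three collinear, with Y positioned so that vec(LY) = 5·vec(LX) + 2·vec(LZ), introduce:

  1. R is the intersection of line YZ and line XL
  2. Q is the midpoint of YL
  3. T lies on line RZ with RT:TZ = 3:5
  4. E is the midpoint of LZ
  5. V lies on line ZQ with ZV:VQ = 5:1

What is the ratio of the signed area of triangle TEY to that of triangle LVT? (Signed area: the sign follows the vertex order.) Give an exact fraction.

Choose coordinates L = (0, 0), X = (1, 0), Z = (0, 1), Y = (5, 2).
1. R is the intersection of line YZ and line XL ⇒ R = (-5, 0)
2. Q is the midpoint of YL ⇒ Q = (5/2, 1)
3. T lies on line RZ with RT:TZ = 3:5 ⇒ T = (-25/8, 3/8)
4. E is the midpoint of LZ ⇒ E = (0, 1/2)
5. V lies on line ZQ with ZV:VQ = 5:1 ⇒ V = (25/12, 1)
2·[TEY] = 65/16, 2·[LVT] = 125/32
[TEY]:[LVT] = 65/16:125/32 = 26/25

[TEY]:[LVT] = 26/25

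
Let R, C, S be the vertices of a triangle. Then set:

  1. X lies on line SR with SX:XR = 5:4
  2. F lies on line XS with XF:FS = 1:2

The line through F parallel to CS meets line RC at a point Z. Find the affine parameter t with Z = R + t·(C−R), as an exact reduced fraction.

Set R = (0, 0), C = (1, 0), S = (0, 1); any affine frame gives the same invariant.
1. X lies on line SR with SX:XR = 5:4 ⇒ X = (0, 4/9)
2. F lies on line XS with XF:FS = 1:2 ⇒ F = (0, 17/27)
through F parallel to CS: direction (-1, 1); meets RC at Z = (17/27, 0)
Z = R + t·(C−R) with t = 17/27

t = 17/27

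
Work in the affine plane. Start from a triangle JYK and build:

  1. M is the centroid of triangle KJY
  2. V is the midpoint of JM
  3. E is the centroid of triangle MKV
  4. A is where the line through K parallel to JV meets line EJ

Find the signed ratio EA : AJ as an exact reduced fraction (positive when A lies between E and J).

Choose coordinates J = (0, 0), Y = (1, 0), K = (0, 1).
1. M is the centroid of triangle KJY ⇒ M = (1/3, 1/3)
2. V is the midpoint of JM ⇒ V = (1/6, 1/6)
3. E is the centroid of triangle MKV ⇒ E = (1/6, 1/2)
4. A is where the line through K parallel to JV meets line EJ ⇒ A = (1/2, 3/2)
A = E + t·(J−E) with t = -2, so EA:AJ = t:(1−t) = -2:3

EA:AJ = -2/3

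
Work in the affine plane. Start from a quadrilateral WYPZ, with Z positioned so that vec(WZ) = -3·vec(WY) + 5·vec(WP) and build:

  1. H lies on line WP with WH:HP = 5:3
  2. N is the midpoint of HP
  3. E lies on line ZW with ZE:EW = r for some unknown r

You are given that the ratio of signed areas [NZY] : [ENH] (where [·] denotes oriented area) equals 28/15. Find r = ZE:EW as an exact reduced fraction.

Choose coordinates W = (0, 0), Y = (1, 0), P = (0, 1), Z = (-3, 5).
1. H lies on line WP with WH:HP = 5:3 ⇒ H = (0, 5/8)
2. N is the midpoint of HP ⇒ N = (0, 13/16)
3. With ZE:EW = r, write λ = r/(r+1) so E = Z + λ·(W−Z); E is affine-linear in λ
Every point depending on E is an affine combination of E and λ-independent points, so each such coordinate is linear in λ; the λ² term in each signed area is a multiple of (W−Z)×(W−Z) = 0, so 2·[NZY] and 2·[ENH] are each linear in λ. Evaluating at λ=0 and λ=1:
  2·[NZY] = -7/4,   2·[ENH] = 9/16·λ − 9/16
So [NZY]:[ENH] = (-7/4) / (9/16·λ − 9/16). Setting this equal to 28/15:
  -7/4 = 28/15·(9/16·λ − 9/16)  ⇒  λ = -2/3
Then r = λ/(1−λ) = (-2/3)/(5/3) = -2/5. Check: with r = -2/5, E = (-5, 25/3) and [NZY]:[ENH] = 28/15 as required.

r = -2/5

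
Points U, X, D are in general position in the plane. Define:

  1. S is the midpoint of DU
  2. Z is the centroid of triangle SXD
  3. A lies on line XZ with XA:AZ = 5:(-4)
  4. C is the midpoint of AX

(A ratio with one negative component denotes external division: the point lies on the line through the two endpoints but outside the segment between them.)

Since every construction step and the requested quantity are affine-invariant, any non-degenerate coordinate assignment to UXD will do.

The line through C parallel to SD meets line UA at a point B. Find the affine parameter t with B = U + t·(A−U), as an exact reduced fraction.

t = 2/7

Choose coordinates U = (0, 0), X = (1, 0), D = (0, 1).
1. S is the midpoint of DU ⇒ S = (0, 1/2)
2. Z is the centroid of triangle SXD ⇒ Z = (1/3, 1/2)
3. A lies on line XZ with XA:AZ = 5:(-4) ⇒ A = (-7/3, 5/2)
4. C is the midpoint of AX ⇒ C = (-2/3, 5/4)
through C parallel to SD: direction (0, 1/2); meets UA at B = (-2/3, 5/7)
B = U + t·(A−U) with t = 2/7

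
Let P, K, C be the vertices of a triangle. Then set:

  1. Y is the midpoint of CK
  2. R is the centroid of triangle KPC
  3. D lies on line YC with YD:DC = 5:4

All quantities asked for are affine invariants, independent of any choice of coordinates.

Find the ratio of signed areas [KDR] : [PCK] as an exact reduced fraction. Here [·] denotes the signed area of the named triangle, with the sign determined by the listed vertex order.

[KDR]:[PCK] = -7/27

Assign P = (0, 0), K = (1, 0), C = (0, 1) — the answer is frame-independent, so this choice is without loss of generality.
1. Y is the midpoint of CK ⇒ Y = (1/2, 1/2)
2. R is the centroid of triangle KPC ⇒ R = (1/3, 1/3)
3. D lies on line YC with YD:DC = 5:4 ⇒ D = (2/9, 7/9)
2·[KDR] = 7/27, 2·[PCK] = -1
[KDR]:[PCK] = 7/27:-1 = -7/27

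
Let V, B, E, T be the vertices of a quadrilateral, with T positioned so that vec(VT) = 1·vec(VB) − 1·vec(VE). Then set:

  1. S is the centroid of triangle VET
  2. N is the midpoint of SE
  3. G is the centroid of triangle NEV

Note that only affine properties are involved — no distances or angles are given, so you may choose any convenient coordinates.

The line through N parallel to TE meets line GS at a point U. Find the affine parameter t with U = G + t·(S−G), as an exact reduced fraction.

t = 4

Assign V = (0, 0), B = (1, 0), E = (0, 1), T = (1, -1) — the answer is frame-independent, so this choice is without loss of generality.
1. S is the centroid of triangle VET ⇒ S = (1/3, 0)
2. N is the midpoint of SE ⇒ N = (1/6, 1/2)
3. G is the centroid of triangle NEV ⇒ G = (1/18, 1/2)
through N parallel to TE: direction (-1, 2); meets GS at U = (7/6, -3/2)
U = G + t·(S−G) with t = 4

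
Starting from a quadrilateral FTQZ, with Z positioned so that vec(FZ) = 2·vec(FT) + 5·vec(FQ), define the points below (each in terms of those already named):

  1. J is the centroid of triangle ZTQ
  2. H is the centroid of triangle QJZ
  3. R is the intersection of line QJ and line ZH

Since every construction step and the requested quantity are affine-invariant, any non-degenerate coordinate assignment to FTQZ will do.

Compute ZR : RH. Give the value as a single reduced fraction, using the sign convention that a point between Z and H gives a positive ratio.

ZR:RH = -3

Assign F = (0, 0), T = (1, 0), Q = (0, 1), Z = (2, 5) — the answer is frame-independent, so this choice is without loss of generality.
1. J is the centroid of triangle ZTQ ⇒ J = (1, 2)
2. H is the centroid of triangle QJZ ⇒ H = (1, 8/3)
3. R is the intersection of line QJ and line ZH ⇒ R = (1/2, 3/2)
R = Z + t·(H−Z) with t = 3/2, so ZR:RH = t:(1−t) = 3/2:-1/2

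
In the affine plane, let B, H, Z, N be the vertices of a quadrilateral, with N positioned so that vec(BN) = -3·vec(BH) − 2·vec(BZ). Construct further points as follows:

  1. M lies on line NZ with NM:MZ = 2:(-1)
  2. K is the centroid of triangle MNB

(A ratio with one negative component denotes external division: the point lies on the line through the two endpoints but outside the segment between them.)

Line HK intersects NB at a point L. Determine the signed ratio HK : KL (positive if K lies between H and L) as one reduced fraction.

HK:KL = -2

Choose coordinates B = (0, 0), H = (1, 0), Z = (0, 1), N = (-3, -2).
1. M lies on line NZ with NM:MZ = 2:(-1) ⇒ M = (3, 4)
2. K is the centroid of triangle MNB ⇒ K = (0, 2/3)
line HK meets NB at L = (1/2, 1/3)
K = H + t·(L−H) with t = 2, so HK:KL = 2:-1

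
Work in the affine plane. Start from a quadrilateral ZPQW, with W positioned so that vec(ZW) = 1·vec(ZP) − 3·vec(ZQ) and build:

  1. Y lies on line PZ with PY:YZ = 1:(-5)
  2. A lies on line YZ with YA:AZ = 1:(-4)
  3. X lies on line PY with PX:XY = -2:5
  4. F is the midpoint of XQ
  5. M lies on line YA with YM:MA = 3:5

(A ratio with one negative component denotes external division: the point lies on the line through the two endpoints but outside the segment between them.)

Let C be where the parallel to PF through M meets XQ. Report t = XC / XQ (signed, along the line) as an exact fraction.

t = 55/32

Choose coordinates Z = (0, 0), P = (1, 0), Q = (0, 1), W = (1, -3).
1. Y lies on line PZ with PY:YZ = 1:(-5) ⇒ Y = (5/4, 0)
2. A lies on line YZ with YA:AZ = 1:(-4) ⇒ A = (5/3, 0)
3. X lies on line PY with PX:XY = -2:5 ⇒ X = (5/6, 0)
4. F is the midpoint of XQ ⇒ F = (5/12, 1/2)
5. M lies on line YA with YM:MA = 3:5 ⇒ M = (45/32, 0)
through M parallel to PF: direction (-7/12, 1/2); meets XQ at C = (-115/192, 55/32)
C = X + t·(Q−X) with t = 55/32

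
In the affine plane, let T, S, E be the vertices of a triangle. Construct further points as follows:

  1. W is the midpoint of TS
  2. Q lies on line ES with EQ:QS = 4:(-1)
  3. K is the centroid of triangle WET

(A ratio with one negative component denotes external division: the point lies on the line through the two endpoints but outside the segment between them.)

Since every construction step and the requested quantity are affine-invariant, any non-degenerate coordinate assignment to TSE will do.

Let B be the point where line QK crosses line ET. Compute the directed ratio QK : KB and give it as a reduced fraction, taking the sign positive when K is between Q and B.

QK:KB = 7

Work in coordinates with T = (0, 0), S = (1, 0), E = (0, 1).
1. W is the midpoint of TS ⇒ W = (1/2, 0)
2. Q lies on line ES with EQ:QS = 4:(-1) ⇒ Q = (4/3, -1/3)
3. K is the centroid of triangle WET ⇒ K = (1/6, 1/3)
line QK meets ET at B = (0, 3/7)
K = Q + t·(B−Q) with t = 7/8, so QK:KB = 7/8:1/8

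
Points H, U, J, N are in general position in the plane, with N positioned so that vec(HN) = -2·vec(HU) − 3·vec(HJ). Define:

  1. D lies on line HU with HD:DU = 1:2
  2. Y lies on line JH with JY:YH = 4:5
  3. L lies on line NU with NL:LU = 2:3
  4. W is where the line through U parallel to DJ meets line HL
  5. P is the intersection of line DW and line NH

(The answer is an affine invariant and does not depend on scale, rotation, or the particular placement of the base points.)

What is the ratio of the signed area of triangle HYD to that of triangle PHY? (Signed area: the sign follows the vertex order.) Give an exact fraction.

Choose coordinates H = (0, 0), U = (1, 0), J = (0, 1), N = (-2, -3).
1. D lies on line HU with HD:DU = 1:2 ⇒ D = (1/3, 0)
2. Y lies on line JH with JY:YH = 4:5 ⇒ Y = (0, 5/9)
3. L lies on line NU with NL:LU = 2:3 ⇒ L = (-4/5, -9/5)
4. W is where the line through U parallel to DJ meets line HL ⇒ W = (4/7, 9/7)
5. P is the intersection of line DW and line NH ⇒ P = (6/13, 9/13)
2·[HYD] = -5/27, 2·[PHY] = -10/39
[HYD]:[PHY] = -5/27:-10/39 = 13/18

[HYD]:[PHY] = 13/18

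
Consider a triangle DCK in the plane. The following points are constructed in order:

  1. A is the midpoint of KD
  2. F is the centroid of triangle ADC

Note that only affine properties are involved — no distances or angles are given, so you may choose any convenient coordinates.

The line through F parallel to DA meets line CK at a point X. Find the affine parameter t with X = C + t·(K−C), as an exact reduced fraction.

t = 2/3

Assign D = (0, 0), C = (1, 0), K = (0, 1) — the answer is frame-independent, so this choice is without loss of generality.
1. A is the midpoint of KD ⇒ A = (0, 1/2)
2. F is the centroid of triangle ADC ⇒ F = (1/3, 1/6)
through F parallel to DA: direction (0, 1/2); meets CK at X = (1/3, 2/3)
X = C + t·(K−C) with t = 2/3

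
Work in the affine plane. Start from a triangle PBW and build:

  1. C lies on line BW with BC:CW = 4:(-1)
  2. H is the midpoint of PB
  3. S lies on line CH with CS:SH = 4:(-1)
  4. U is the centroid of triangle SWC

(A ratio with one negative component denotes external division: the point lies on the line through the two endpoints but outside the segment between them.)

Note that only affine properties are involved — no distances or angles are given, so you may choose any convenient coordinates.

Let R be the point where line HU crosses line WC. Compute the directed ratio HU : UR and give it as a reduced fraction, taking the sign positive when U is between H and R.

HU:UR = 5/4

Choose coordinates P = (0, 0), B = (1, 0), W = (0, 1).
1. C lies on line BW with BC:CW = 4:(-1) ⇒ C = (-1/3, 4/3)
2. H is the midpoint of PB ⇒ H = (1/2, 0)
3. S lies on line CH with CS:SH = 4:(-1) ⇒ S = (7/9, -4/9)
4. U is the centroid of triangle SWC ⇒ U = (4/27, 17/27)
line HU meets WC at R = (-2/15, 17/15)
U = H + t·(R−H) with t = 5/9, so HU:UR = 5/9:4/9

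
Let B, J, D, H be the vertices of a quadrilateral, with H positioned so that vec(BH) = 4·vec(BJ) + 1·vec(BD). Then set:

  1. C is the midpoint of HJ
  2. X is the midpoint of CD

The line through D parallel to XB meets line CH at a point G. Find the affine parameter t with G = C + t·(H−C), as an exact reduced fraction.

t = -5

Assign B = (0, 0), J = (1, 0), D = (0, 1), H = (4, 1) — the answer is frame-independent, so this choice is without loss of generality.
1. C is the midpoint of HJ ⇒ C = (5/2, 1/2)
2. X is the midpoint of CD ⇒ X = (5/4, 3/4)
through D parallel to XB: direction (-5/4, -3/4); meets CH at G = (-5, -2)
G = C + t·(H−C) with t = -5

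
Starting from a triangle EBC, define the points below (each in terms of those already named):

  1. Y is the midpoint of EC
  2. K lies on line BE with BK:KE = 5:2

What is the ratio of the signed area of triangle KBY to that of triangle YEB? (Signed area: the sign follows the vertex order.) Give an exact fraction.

Choose coordinates E = (0, 0), B = (1, 0), C = (0, 1).
1. Y is the midpoint of EC ⇒ Y = (0, 1/2)
2. K lies on line BE with BK:KE = 5:2 ⇒ K = (2/7, 0)
2·[KBY] = 5/14, 2·[YEB] = 1/2
[KBY]:[YEB] = 5/14:1/2 = 5/7

[KBY]:[YEB] = 5/7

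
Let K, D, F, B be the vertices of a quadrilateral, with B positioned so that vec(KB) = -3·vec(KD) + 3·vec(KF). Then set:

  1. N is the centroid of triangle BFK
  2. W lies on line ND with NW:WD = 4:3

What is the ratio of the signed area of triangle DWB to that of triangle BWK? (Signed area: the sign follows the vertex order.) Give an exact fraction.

Choose coordinates K = (0, 0), D = (1, 0), F = (0, 1), B = (-3, 3).
1. N is the centroid of triangle BFK ⇒ N = (-1, 4/3)
2. W lies on line ND with NW:WD = 4:3 ⇒ W = (1/7, 4/7)
2·[DWB] = -2/7, 2·[BWK] = -15/7
[DWB]:[BWK] = -2/7:-15/7 = 2/15

[DWB]:[BWK] = 2/15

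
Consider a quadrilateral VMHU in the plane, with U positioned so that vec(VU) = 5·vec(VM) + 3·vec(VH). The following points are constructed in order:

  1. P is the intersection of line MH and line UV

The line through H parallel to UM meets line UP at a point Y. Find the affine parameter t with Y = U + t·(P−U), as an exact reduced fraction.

t = 8/3

Work in coordinates with V = (0, 0), M = (1, 0), H = (0, 1), U = (5, 3).
1. P is the intersection of line MH and line UV ⇒ P = (5/8, 3/8)
through H parallel to UM: direction (-4, -3); meets UP at Y = (-20/3, -4)
Y = U + t·(P−U) with t = 8/3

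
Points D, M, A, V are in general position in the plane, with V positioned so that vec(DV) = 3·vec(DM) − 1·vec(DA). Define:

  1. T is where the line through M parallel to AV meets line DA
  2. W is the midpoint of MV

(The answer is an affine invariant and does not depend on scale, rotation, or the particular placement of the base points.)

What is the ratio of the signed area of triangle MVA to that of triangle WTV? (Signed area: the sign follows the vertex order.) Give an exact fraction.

Choose coordinates D = (0, 0), M = (1, 0), A = (0, 1), V = (3, -1).
1. T is where the line through M parallel to AV meets line DA ⇒ T = (0, 2/3)
2. W is the midpoint of MV ⇒ W = (2, -1/2)
2·[MVA] = 1, 2·[WTV] = -1/6
[MVA]:[WTV] = 1:-1/6 = -6

[MVA]:[WTV] = -6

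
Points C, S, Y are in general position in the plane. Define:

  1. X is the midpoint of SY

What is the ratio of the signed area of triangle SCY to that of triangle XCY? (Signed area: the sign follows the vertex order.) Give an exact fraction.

Work in coordinates with C = (0, 0), S = (1, 0), Y = (0, 1).
1. X is the midpoint of SY ⇒ X = (1/2, 1/2)
2·[SCY] = -1, 2·[XCY] = -1/2
[SCY]:[XCY] = -1:-1/2 = 2

[SCY]:[XCY] = 2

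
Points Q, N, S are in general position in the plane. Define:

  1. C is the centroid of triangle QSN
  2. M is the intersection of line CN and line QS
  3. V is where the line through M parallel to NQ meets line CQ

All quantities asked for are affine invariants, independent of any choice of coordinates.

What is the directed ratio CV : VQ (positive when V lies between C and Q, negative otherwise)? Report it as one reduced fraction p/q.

CV:VQ = -1/3

Assign Q = (0, 0), N = (1, 0), S = (0, 1) — the answer is frame-independent, so this choice is without loss of generality.
1. C is the centroid of triangle QSN ⇒ C = (1/3, 1/3)
2. M is the intersection of line CN and line QS ⇒ M = (0, 1/2)
3. V is where the line through M parallel to NQ meets line CQ ⇒ V = (1/2, 1/2)
V = C + t·(Q−C) with t = -1/2, so CV:VQ = t:(1−t) = -1/2:3/2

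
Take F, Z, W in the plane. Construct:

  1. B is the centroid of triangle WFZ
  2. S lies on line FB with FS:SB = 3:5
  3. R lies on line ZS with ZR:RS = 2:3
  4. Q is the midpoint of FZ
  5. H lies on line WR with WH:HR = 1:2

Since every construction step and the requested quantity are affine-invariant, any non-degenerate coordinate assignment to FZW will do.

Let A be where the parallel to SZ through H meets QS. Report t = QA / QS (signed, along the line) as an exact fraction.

Work in coordinates with F = (0, 0), Z = (1, 0), W = (0, 1).
1. B is the centroid of triangle WFZ ⇒ B = (1/3, 1/3)
2. S lies on line FB with FS:SB = 3:5 ⇒ S = (1/8, 1/8)
3. R lies on line ZS with ZR:RS = 2:3 ⇒ R = (13/20, 1/20)
4. Q is the midpoint of FZ ⇒ Q = (1/2, 0)
5. H lies on line WR with WH:HR = 1:2 ⇒ H = (13/60, 41/60)
through H parallel to SZ: direction (7/8, -1/8); meets QS at A = (-23/8, 9/8)
A = Q + t·(S−Q) with t = 9

t = 9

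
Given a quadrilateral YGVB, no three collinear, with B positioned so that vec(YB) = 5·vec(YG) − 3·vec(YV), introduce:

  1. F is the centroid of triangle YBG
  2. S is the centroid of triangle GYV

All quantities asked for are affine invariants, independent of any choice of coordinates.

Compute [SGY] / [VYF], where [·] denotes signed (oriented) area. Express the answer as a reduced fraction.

[SGY]:[VYF] = -1/6

Set Y = (0, 0), G = (1, 0), V = (0, 1), B = (5, -3); any affine frame gives the same invariant.
1. F is the centroid of triangle YBG ⇒ F = (2, -1)
2. S is the centroid of triangle GYV ⇒ S = (1/3, 1/3)
2·[SGY] = -1/3, 2·[VYF] = 2
[SGY]:[VYF] = -1/3:2 = -1/6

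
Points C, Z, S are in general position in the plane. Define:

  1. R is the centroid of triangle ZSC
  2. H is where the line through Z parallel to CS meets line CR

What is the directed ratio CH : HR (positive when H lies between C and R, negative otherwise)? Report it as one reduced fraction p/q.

Work in coordinates with C = (0, 0), Z = (1, 0), S = (0, 1).
1. R is the centroid of triangle ZSC ⇒ R = (1/3, 1/3)
2. H is where the line through Z parallel to CS meets line CR ⇒ H = (1, 1)
H = C + t·(R−C) with t = 3, so CH:HR = t:(1−t) = 3:-2

CH:HR = -3/2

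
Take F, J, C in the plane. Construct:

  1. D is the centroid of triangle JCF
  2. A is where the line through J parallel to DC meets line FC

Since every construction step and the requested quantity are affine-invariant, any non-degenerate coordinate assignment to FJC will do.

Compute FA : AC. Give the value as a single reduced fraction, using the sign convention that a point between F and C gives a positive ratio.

FA:AC = -2

Assign F = (0, 0), J = (1, 0), C = (0, 1) — the answer is frame-independent, so this choice is without loss of generality.
1. D is the centroid of triangle JCF ⇒ D = (1/3, 1/3)
2. A is where the line through J parallel to DC meets line FC ⇒ A = (0, 2)
A = F + t·(C−F) with t = 2, so FA:AC = t:(1−t) = 2:-1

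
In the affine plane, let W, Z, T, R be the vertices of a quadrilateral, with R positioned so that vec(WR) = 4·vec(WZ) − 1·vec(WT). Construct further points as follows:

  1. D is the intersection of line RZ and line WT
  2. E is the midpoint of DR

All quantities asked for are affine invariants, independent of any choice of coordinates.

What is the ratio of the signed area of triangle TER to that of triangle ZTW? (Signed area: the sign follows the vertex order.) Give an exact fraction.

[TER]:[ZTW] = 4/3

Assign W = (0, 0), Z = (1, 0), T = (0, 1), R = (4, -1) — the answer is frame-independent, so this choice is without loss of generality.
1. D is the intersection of line RZ and line WT ⇒ D = (0, 1/3)
2. E is the midpoint of DR ⇒ E = (2, -1/3)
2·[TER] = 4/3, 2·[ZTW] = 1
[TER]:[ZTW] = 4/3:1 = 4/3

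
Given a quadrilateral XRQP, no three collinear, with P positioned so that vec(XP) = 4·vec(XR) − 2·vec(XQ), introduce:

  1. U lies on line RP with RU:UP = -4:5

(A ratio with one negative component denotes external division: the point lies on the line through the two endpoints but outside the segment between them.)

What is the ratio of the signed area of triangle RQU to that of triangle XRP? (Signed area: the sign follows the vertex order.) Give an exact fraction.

Work in coordinates with X = (0, 0), R = (1, 0), Q = (0, 1), P = (4, -2).
1. U lies on line RP with RU:UP = -4:5 ⇒ U = (-11, 8)
2·[RQU] = 4, 2·[XRP] = -2
[RQU]:[XRP] = 4:-2 = -2

[RQU]:[XRP] = -2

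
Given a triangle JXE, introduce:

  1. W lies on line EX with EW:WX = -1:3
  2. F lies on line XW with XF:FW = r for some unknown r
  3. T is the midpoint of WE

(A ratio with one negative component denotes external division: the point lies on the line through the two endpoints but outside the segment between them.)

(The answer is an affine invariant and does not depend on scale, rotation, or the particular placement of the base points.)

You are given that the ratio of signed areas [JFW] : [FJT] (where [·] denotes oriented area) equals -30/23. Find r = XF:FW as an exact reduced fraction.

r = 2/5

Assign J = (0, 0), X = (1, 0), E = (0, 1) — the answer is frame-independent, so this choice is without loss of generality.
1. W lies on line EX with EW:WX = -1:3 ⇒ W = (-1/2, 3/2)
2. With XF:FW = r, write λ = r/(r+1) so F = X + λ·(W−X); F is affine-linear in λ
3. T is the midpoint of WE ⇒ T = (-1/4, 5/4)
Every point depending on F is an affine combination of F and λ-independent points, so each such coordinate is linear in λ; the λ² term in each signed area is a multiple of (W−X)×(W−X) = 0, so 2·[JFW] and 2·[FJT] are each linear in λ. Evaluating at λ=0 and λ=1:
  2·[JFW] = -3/2·λ + 3/2,   2·[FJT] = 3/2·λ − 5/4
So [JFW]:[FJT] = (-3/2·λ + 3/2) / (3/2·λ − 5/4). Setting this equal to -30/23:
  -3/2·λ + 3/2 = -30/23·(3/2·λ − 5/4)  ⇒  λ = 2/7
Then r = λ/(1−λ) = (2/7)/(5/7) = 2/5. Check: with r = 2/5, F = (4/7, 3/7) and [JFW]:[FJT] = -30/23 as required.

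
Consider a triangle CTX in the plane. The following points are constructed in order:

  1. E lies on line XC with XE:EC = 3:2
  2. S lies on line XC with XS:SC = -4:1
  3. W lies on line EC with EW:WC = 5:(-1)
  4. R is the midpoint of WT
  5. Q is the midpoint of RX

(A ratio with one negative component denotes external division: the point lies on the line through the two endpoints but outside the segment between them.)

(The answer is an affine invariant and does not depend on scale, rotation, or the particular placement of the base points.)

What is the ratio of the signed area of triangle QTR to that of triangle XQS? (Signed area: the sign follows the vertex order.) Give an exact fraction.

[QTR]:[XQS] = 33/40

Set C = (0, 0), T = (1, 0), X = (0, 1); any affine frame gives the same invariant.
1. E lies on line XC with XE:EC = 3:2 ⇒ E = (0, 2/5)
2. S lies on line XC with XS:SC = -4:1 ⇒ S = (0, -1/3)
3. W lies on line EC with EW:WC = 5:(-1) ⇒ W = (0, -1/10)
4. R is the midpoint of WT ⇒ R = (1/2, -1/20)
5. Q is the midpoint of RX ⇒ Q = (1/4, 19/40)
2·[QTR] = -11/40, 2·[XQS] = -1/3
[QTR]:[XQS] = -11/40:-1/3 = 33/40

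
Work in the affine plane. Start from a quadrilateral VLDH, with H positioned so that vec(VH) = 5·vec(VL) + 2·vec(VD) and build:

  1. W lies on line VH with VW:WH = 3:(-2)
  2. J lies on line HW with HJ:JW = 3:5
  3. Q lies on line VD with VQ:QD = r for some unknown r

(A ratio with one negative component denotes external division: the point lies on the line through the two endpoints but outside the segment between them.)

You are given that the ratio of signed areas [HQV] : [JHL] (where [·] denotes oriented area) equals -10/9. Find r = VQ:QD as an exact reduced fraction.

Assign V = (0, 0), L = (1, 0), D = (0, 1), H = (5, 2) — the answer is frame-independent, so this choice is without loss of generality.
1. W lies on line VH with VW:WH = 3:(-2) ⇒ W = (15, 6)
2. J lies on line HW with HJ:JW = 3:5 ⇒ J = (35/4, 7/2)
3. With VQ:QD = r, write λ = r/(r+1) so Q = V + λ·(D−V); Q is affine-linear in λ
Every point depending on Q is an affine combination of Q and λ-independent points, so each such coordinate is linear in λ; the λ² term in each signed area is a multiple of (D−V)×(D−V) = 0, so 2·[HQV] and 2·[JHL] are each linear in λ. Evaluating at λ=0 and λ=1:
  2·[HQV] = 5·λ,   2·[JHL] = 3/2
So [HQV]:[JHL] = (5·λ) / (3/2). Setting this equal to -10/9:
  5·λ = -10/9·(3/2)  ⇒  λ = -1/3
Then r = λ/(1−λ) = (-1/3)/(4/3) = -1/4. Check: with r = -1/4, Q = (0, -1/3) and [HQV]:[JHL] = -10/9 as required.

r = -1/4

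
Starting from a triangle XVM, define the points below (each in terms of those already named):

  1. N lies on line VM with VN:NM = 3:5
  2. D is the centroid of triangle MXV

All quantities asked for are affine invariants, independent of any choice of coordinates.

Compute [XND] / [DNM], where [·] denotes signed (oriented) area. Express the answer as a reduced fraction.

Set X = (0, 0), V = (1, 0), M = (0, 1); any affine frame gives the same invariant.
1. N lies on line VM with VN:NM = 3:5 ⇒ N = (5/8, 3/8)
2. D is the centroid of triangle MXV ⇒ D = (1/3, 1/3)
2·[XND] = 1/12, 2·[DNM] = 5/24
[XND]:[DNM] = 1/12:5/24 = 2/5

[XND]:[DNM] = 2/5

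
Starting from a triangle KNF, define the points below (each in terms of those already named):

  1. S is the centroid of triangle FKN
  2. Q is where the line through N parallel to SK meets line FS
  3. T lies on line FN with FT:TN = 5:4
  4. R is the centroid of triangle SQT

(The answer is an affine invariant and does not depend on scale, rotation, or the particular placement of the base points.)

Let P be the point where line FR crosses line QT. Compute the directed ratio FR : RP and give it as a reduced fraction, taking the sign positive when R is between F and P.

Choose coordinates K = (0, 0), N = (1, 0), F = (0, 1).
1. S is the centroid of triangle FKN ⇒ S = (1/3, 1/3)
2. Q is where the line through N parallel to SK meets line FS ⇒ Q = (2/3, -1/3)
3. T lies on line FN with FT:TN = 5:4 ⇒ T = (5/9, 4/9)
4. R is the centroid of triangle SQT ⇒ R = (14/27, 4/27)
line FR meets QT at P = (28/45, -1/45)
R = F + t·(P−F) with t = 5/6, so FR:RP = 5/6:1/6

FR:RP = 5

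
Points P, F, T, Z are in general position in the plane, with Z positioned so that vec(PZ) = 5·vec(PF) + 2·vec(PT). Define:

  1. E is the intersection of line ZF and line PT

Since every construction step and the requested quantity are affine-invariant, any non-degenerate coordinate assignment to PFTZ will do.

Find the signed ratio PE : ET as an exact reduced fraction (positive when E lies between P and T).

PE:ET = -1/3

Work in coordinates with P = (0, 0), F = (1, 0), T = (0, 1), Z = (5, 2).
1. E is the intersection of line ZF and line PT ⇒ E = (0, -1/2)
E = P + t·(T−P) with t = -1/2, so PE:ET = t:(1−t) = -1/2:3/2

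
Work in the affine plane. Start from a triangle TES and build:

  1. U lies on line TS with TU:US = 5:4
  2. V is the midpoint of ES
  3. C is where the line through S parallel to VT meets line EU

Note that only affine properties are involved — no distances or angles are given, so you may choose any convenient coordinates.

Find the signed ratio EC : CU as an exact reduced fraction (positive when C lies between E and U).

Assign T = (0, 0), E = (1, 0), S = (0, 1) — the answer is frame-independent, so this choice is without loss of generality.
1. U lies on line TS with TU:US = 5:4 ⇒ U = (0, 5/9)
2. V is the midpoint of ES ⇒ V = (1/2, 1/2)
3. C is where the line through S parallel to VT meets line EU ⇒ C = (-2/7, 5/7)
C = E + t·(U−E) with t = 9/7, so EC:CU = t:(1−t) = 9/7:-2/7

EC:CU = -9/2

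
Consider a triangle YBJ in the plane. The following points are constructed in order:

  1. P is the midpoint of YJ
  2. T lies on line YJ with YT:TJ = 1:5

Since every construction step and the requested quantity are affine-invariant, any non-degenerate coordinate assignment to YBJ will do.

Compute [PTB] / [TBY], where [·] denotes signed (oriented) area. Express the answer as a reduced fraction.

[PTB]:[TBY] = -2

Set Y = (0, 0), B = (1, 0), J = (0, 1); any affine frame gives the same invariant.
1. P is the midpoint of YJ ⇒ P = (0, 1/2)
2. T lies on line YJ with YT:TJ = 1:5 ⇒ T = (0, 1/6)
2·[PTB] = 1/3, 2·[TBY] = -1/6
[PTB]:[TBY] = 1/3:-1/6 = -2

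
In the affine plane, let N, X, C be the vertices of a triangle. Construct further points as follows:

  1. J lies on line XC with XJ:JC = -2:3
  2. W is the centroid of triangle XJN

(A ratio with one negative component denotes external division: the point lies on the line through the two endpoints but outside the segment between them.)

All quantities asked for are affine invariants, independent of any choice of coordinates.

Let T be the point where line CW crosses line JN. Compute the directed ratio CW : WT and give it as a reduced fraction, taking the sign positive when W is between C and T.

Assign N = (0, 0), X = (1, 0), C = (0, 1) — the answer is frame-independent, so this choice is without loss of generality.
1. J lies on line XC with XJ:JC = -2:3 ⇒ J = (3, -2)
2. W is the centroid of triangle XJN ⇒ W = (4/3, -2/3)
line CW meets JN at T = (12/7, -8/7)
W = C + t·(T−C) with t = 7/9, so CW:WT = 7/9:2/9

CW:WT = 7/2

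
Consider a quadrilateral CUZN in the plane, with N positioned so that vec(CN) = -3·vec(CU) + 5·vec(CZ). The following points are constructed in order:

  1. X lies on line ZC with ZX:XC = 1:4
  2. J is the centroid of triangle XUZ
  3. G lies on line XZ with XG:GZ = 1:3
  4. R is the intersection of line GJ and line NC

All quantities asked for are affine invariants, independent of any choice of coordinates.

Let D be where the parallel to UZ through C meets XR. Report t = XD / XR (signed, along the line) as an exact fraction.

Choose coordinates C = (0, 0), U = (1, 0), Z = (0, 1), N = (-3, 5).
1. X lies on line ZC with ZX:XC = 1:4 ⇒ X = (0, 4/5)
2. J is the centroid of triangle XUZ ⇒ J = (1/3, 3/5)
3. G lies on line XZ with XG:GZ = 1:3 ⇒ G = (0, 17/20)
4. R is the intersection of line GJ and line NC ⇒ R = (-51/55, 17/11)
through C parallel to UZ: direction (-1, 1); meets XR at D = (-102/25, 102/25)
D = X + t·(R−X) with t = 22/5

t = 22/5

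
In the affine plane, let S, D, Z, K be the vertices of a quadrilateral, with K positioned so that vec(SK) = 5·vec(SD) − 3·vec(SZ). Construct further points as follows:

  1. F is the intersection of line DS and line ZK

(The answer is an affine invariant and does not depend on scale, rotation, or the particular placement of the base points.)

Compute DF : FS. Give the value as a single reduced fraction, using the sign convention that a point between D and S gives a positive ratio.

DF:FS = -1/5

Work in coordinates with S = (0, 0), D = (1, 0), Z = (0, 1), K = (5, -3).
1. F is the intersection of line DS and line ZK ⇒ F = (5/4, 0)
F = D + t·(S−D) with t = -1/4, so DF:FS = t:(1−t) = -1/4:5/4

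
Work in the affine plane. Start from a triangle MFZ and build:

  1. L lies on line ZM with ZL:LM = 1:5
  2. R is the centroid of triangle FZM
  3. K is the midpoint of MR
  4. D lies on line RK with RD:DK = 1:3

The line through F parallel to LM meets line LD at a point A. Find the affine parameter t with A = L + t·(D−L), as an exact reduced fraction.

t = 24/7

Assign M = (0, 0), F = (1, 0), Z = (0, 1) — the answer is frame-independent, so this choice is without loss of generality.
1. L lies on line ZM with ZL:LM = 1:5 ⇒ L = (0, 5/6)
2. R is the centroid of triangle FZM ⇒ R = (1/3, 1/3)
3. K is the midpoint of MR ⇒ K = (1/6, 1/6)
4. D lies on line RK with RD:DK = 1:3 ⇒ D = (7/24, 7/24)
through F parallel to LM: direction (0, -5/6); meets LD at A = (1, -43/42)
A = L + t·(D−L) with t = 24/7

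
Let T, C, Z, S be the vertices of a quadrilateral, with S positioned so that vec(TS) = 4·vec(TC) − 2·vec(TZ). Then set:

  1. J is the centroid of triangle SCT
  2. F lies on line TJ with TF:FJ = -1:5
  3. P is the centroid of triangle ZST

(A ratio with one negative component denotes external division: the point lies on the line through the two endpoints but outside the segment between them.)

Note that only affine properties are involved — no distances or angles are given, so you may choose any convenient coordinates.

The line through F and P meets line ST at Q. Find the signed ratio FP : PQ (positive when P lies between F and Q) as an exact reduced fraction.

Choose coordinates T = (0, 0), C = (1, 0), Z = (0, 1), S = (4, -2).
1. J is the centroid of triangle SCT ⇒ J = (5/3, -2/3)
2. F lies on line TJ with TF:FJ = -1:5 ⇒ F = (-5/12, 1/6)
3. P is the centroid of triangle ZST ⇒ P = (4/3, -1/3)
line FP meets ST at Q = (-2/9, 1/9)
P = F + t·(Q−F) with t = 9, so FP:PQ = 9:-8

FP:PQ = -9/8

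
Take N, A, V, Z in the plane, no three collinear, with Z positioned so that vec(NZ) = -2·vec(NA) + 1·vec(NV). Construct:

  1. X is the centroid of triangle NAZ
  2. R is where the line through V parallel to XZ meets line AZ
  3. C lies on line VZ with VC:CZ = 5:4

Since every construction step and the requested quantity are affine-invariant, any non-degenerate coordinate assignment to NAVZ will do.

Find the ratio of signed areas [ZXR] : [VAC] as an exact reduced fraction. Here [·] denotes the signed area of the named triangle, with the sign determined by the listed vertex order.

Set N = (0, 0), A = (1, 0), V = (0, 1), Z = (-2, 1); any affine frame gives the same invariant.
1. X is the centroid of triangle NAZ ⇒ X = (-1/3, 1/3)
2. R is where the line through V parallel to XZ meets line AZ ⇒ R = (10, -3)
3. C lies on line VZ with VC:CZ = 5:4 ⇒ C = (-10/9, 1)
2·[ZXR] = 4/3, 2·[VAC] = -10/9
[ZXR]:[VAC] = 4/3:-10/9 = -6/5

[ZXR]:[VAC] = -6/5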